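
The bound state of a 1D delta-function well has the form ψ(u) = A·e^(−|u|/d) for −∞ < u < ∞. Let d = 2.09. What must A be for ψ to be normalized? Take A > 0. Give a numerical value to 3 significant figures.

A ≈ 0.692

Require ∫ |ψ|² du = 1 over the whole domain.
The integral (without the A² prefactor) comes out to d.
Hence A² = 1/[d].
Plugging in d = 2.09 yields A = 0.6917.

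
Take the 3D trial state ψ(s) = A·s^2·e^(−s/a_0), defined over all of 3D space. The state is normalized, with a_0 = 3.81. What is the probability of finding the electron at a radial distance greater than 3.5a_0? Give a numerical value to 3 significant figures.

Integrate the radial probability density 4πs²|ψ|² over s > 3.5a_0.
Normalization gives A² = 1/(45·π·a_0^7/2).
In terms of u = s/a_0 (A², 4π and the length scale all cancel between numerator and denominator), P = [∫_{3.5}^{∞} u^6·e^(-2·u) du] / [∫_{0}^{∞} u^6·e^(-2·u) du].
An antiderivative of u^6·e^(-2·u) is -(4·u^6 + 12·u^5 + 30·u^4 + 60·u^3 + 90·u^2 + 90·u + 45)·e^(-2·u)/8; evaluating from 3.5 to ∞ gives ≈ 2.5296, while the full integral is 45/8.
Taking the ratio yields P = 0.4497.

P ≈ 0.450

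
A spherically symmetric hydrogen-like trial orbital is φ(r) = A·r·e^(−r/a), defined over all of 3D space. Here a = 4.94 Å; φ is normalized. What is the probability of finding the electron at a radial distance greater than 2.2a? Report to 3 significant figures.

P ≈ 0.551

With dV = 4πr²dr, the probability is ∫|φ|² dV over r > 2.2a.
The full normalization integral is A²·[3·π·a^5] = 1, fixing A².
Substituting u = r/a, A², 4π and the length scale all cancel in the ratio: P = ∫_{2.2}^{∞} u^4·e^(-2·u) du / ∫_{0}^{∞} u^4·e^(-2·u) du.
An antiderivative of u^4·e^(-2·u) is -(u^4/2 + u^3 + 3·u^2/2 + 3·u/2 + 3/4)·e^(-2·u); evaluating from 2.2 to ∞ gives ≈ 0.41339, while the full integral is 3/4.
This evaluates to P = 0.5512.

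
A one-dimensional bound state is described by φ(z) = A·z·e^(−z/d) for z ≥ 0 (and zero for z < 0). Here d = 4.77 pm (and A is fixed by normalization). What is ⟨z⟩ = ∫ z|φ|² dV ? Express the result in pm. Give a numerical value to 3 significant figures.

⟨z⟩ = ∫ z |φ|² dz over the full domain.
Recall ∫₀^∞ z^m e^(−z/β) dz = m!·β^(m+1), since the A² factors cancel between numerator and denominator, ⟨z⟩ = 3·d/2.
With d = 4.77, ⟨z⟩ = 7.155.

⟨z⟩ ≈ 7.16 pm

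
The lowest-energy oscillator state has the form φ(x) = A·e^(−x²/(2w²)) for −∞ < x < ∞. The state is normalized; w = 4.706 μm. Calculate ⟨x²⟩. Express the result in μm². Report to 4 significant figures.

⟨x^2⟩ ≈ 11.07 μm^2

By definition ⟨x²⟩ = ∫ x^2 |φ(x)|² dx.
With ∫_{−∞}^{∞} x^(2m) e^(−αx²) dx = (2m−1)!!·√π / (2^m α^(m+1/2)), since the A² factors cancel between numerator and denominator, ⟨x²⟩ = w^2/2.
With w = 4.706, ⟨x^2⟩ = 11.073.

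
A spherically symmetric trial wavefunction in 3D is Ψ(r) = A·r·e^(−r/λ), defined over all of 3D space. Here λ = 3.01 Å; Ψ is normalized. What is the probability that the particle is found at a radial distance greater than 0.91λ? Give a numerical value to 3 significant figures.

P ≈ 0.962

Integrate the radial probability density 4πr²|Ψ|² over r > 0.91λ.
Normalization gives A² = 1/(3·π·λ^5).
Let u = r/λ; then A², 4π and the length scale all cancel, so P = ∫_{0.91}^{∞} u^4·e^(-2·u) du ÷ ∫_{0}^{∞} u^4·e^(-2·u) du.
With ∫ u^4·e^(-2·u) du = -(u^4/2 + u^3 + 3·u^2/2 + 3·u/2 + 3/4)·e^(-2·u) + C, the region integral is ≈ 0.72160 and the full one is 3/4.
The region integral divided by the full integral gives P = 0.9621.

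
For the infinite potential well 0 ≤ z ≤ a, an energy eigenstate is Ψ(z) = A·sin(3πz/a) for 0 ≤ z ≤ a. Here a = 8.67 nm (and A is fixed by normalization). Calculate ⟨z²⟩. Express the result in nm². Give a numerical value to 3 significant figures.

By definition ⟨z²⟩ = ∫ z^2 |Ψ(z)|² dz.
Evaluating both integrals, ⟨z²⟩ = -a^2/(18·π^2) + a^2/3.
With a = 8.67, ⟨z^2⟩ = 24.63.

⟨z^2⟩ ≈ 24.6 nm^2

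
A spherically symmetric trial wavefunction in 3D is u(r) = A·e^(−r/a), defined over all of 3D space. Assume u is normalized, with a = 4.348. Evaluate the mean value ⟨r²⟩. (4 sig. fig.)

⟨r^2⟩ ≈ 56.72

By definition ⟨r²⟩ = ∫ r^2 |u(r)|² 4πr² dr.
Evaluating both integrals, ⟨r²⟩ = 3·a^2.
Putting a = 4.348 gives 56.715.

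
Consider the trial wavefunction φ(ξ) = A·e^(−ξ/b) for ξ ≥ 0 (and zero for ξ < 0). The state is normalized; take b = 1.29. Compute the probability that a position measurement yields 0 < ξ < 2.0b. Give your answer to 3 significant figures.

P ≈ 0.982

The probability is P = ∫ |φ|² dξ over [0, 2.0b].
With A² fixed by ∫|φ|² = 1, i.e. A² = (b/2)^(−1), substitute and integrate.
Substituting u = ξ/b, A² and the length scale cancel in the ratio: P = ∫_{0}^{2.0} e^(-2·u) du / ∫_{0}^{∞} e^(-2·u) du.
With ∫ e^(-2·u) du = -e^(-2·u)/2 + C, the region integral is 1/2 - e^(-4)/2 and the full one is 1/2.
Evaluating gives P = 0.9817.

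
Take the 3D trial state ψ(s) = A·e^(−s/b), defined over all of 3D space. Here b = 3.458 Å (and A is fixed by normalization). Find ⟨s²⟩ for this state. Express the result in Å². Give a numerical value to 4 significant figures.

⟨s^2⟩ ≈ 35.87 Å^2

The expectation value is the |ψ|²-weighted average of s^2: ∫ s^2|ψ|² 4πs² ds.
With ∫₀^∞ s^4 e^(−αs) ds = 4!/α^5, evaluating both integrals, ⟨s²⟩ = 3·b^2.
Putting b = 3.458 gives 35.873.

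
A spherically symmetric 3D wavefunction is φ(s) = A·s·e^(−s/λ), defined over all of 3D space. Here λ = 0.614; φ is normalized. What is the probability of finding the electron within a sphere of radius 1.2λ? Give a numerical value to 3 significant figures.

P ≈ 0.0959

Integrate the radial probability density 4πs²|φ|² over s ≤ 1.2λ.
Normalization gives A² = 1/(3·π·λ^5).
Substituting u = s/λ, A², 4π and the length scale all cancel in the ratio: P = ∫_{0}^{1.2} u^4·e^(-2·u) du / ∫_{0}^{∞} u^4·e^(-2·u) du.
With ∫ u^4·e^(-2·u) du = -(u^4/2 + u^3 + 3·u^2/2 + 3·u/2 + 3/4)·e^(-2·u) + C, the region integral is ≈ 0.071901 and the full one is 3/4.
The region integral divided by the full integral gives P = 0.09587.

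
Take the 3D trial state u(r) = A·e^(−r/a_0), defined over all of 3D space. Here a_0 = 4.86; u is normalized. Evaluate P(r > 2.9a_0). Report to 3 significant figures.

Integrate the radial probability density 4πr²|u|² over r > 2.9a_0.
A² is fixed by ∫₀^∞ 4πr²|u|² dr = 1, i.e. A² = (π·a_0^3)^(−1).
In terms of t = r/a_0 (A², 4π and the length scale all cancel between numerator and denominator), P = [∫_{2.9}^{∞} t^2·e^(-2·t) dt] / [∫_{0}^{∞} t^2·e^(-2·t) dt].
Using ∫ t^2·e^(-2·t) dt = -(2·t^2 + 2·t + 1)·e^(-2·t)/4, the numerator is 1181·e^(-29/5)/200 and the denominator is 1/4.
This evaluates to P = 0.07151.

P ≈ 0.0715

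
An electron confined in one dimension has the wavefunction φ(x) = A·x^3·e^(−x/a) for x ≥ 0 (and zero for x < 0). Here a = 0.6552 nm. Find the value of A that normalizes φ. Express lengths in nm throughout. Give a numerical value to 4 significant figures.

The normalization condition is ∫|φ|² dx = 1 from 0 to ∞.
With ∫₀^∞ x^6 e^(−αx) dx = 6!/α^7, the integral (without the A² prefactor) comes out to 45·a^7/8.
Hence A² = 1/[45·a^7/8].
Plugging in a = 0.6552 yields A = 1.8520.

A ≈ 1.852 nm^(-7/2)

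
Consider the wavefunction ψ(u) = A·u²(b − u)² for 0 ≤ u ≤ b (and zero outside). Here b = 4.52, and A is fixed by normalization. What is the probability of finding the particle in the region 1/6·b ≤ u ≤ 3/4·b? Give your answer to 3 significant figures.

P ≈ 0.942

P = ∫_{1/6·b}^{3/4·b} |ψ(u)|² du.
Since A² = 1/(b^9/630), this is the region integral divided by the full normalization integral.
In terms of t = u/b (A² and the length scale cancel between numerator and denominator), P = [∫_{1/6}^{3/4} t^4·(1 - t)^4 dt] / [∫_{0}^{1} t^4·(1 - t)^4 dt].
With ∫ t^4·(1 - t)^4 dt = t^5·(70·t^4 - 315·t^3 + 540·t^2 - 420·t + 126)/630 + C, the region integral is ≈ 0.0014954 and the full one is 1/630.
Taking the ratio, P = 0.9421.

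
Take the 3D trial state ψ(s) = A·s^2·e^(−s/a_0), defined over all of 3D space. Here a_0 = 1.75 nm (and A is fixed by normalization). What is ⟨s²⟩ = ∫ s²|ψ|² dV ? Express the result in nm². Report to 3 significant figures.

⟨s^2⟩ ≈ 42.9 nm^2

The expectation value is the |ψ|²-weighted average of s^2: ∫ s^2|ψ|² 4πs² ds.
Evaluating both integrals, ⟨s²⟩ = 14·a_0^2.
Putting a_0 = 1.75 gives 42.88.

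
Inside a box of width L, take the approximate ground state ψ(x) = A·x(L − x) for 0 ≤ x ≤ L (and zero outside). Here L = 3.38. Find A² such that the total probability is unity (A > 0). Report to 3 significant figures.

Normalization requires ∫|ψ|² dx = 1, integrated from 0 to L.
Expanding the polynomial and integrating term by term, ∫|ψ|² dx = A²·(L^5/30).
With L = 3.38: A² = 0.06800 and A = 0.2608.

A^2 ≈ 0.0680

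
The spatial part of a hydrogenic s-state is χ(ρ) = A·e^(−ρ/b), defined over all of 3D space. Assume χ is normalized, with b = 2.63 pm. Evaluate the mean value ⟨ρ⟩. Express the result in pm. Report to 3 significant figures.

⟨ρ⟩ ≈ 3.95 pm

⟨ρ⟩ = ∫ ρ |χ|² 4πρ² dρ over the full domain.
The ratio of the moment integral to the normalization integral gives ⟨ρ⟩ = 3·b/2.
With b = 2.63, ⟨ρ⟩ = 3.945.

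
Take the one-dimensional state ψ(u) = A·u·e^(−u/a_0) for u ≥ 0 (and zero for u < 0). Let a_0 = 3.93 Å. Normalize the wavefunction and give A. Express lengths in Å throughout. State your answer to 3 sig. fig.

The normalization condition is ∫|ψ|² du = 1 from 0 to ∞.
Recall ∫₀^∞ u^m e^(−u/β) du = m!·β^(m+1), with ψ = A·u·e^(−u/a_0), the integral evaluates to A²·[a_0^3/4].
So A² = (a_0^3/4)^(−1).
Plugging in a_0 = 3.93 yields A = 0.2567.

A ≈ 0.257 Å^(-3/2)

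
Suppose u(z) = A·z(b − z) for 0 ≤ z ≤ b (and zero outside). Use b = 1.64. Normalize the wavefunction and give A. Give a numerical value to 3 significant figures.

A ≈ 1.59

The normalization condition is ∫|u|² dz = 1 from 0 to b.
Carrying out the integral gives A² · b^5/30.
Setting this equal to 1 gives A² = 1/(b^5/30).
Plugging in b = 1.64 yields A = 1.590.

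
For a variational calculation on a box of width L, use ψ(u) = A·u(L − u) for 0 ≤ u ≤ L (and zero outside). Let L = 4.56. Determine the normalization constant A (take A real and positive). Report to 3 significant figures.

A ≈ 0.123

The normalization condition is ∫|ψ|² du = 1 from 0 to L.
Expanding the polynomial and integrating term by term, carrying out the integral gives A² · L^5/30.
Setting this equal to 1 gives A² = 1/(L^5/30).
Plugging in L = 4.56 yields A = 0.1234.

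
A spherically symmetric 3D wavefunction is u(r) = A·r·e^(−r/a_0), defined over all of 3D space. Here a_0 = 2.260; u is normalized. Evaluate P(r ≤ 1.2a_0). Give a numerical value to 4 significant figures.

P = ∫ |u|² 4πr² dr over r ≤ 1.2a_0.
A² is fixed by ∫₀^∞ 4πr²|u|² dr = 1, i.e. A² = (3·π·a_0^5)^(−1).
In terms of t = r/a_0 (A², 4π and the length scale all cancel between numerator and denominator), P = [∫_{0}^{1.2} t^4·e^(-2·t) dt] / [∫_{0}^{∞} t^4·e^(-2·t) dt].
An antiderivative of t^4·e^(-2·t) is -(t^4/2 + t^3 + 3·t^2/2 + 3·t/2 + 3/4)·e^(-2·t); evaluating from 0 to 1.2 gives ≈ 0.0719014, while the full integral is 3/4.
The region integral divided by the full integral gives P = 0.095869.

P ≈ 0.09587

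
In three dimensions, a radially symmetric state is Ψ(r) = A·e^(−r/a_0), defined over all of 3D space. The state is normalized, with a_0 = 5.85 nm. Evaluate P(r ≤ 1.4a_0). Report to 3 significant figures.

With dV = 4πr²dr, the probability is ∫|Ψ|² dV over r ≤ 1.4a_0.
The full normalization integral is A²·[π·a_0^3] = 1, fixing A².
In terms of u = r/a_0 (A², 4π and the length scale all cancel between numerator and denominator), P = [∫_{0}^{1.4} u^2·e^(-2·u) du] / [∫_{0}^{∞} u^2·e^(-2·u) du].
An antiderivative of u^2·e^(-2·u) is -(2·u^2 + 2·u + 1)·e^(-2·u)/4; evaluating from 0 to 1.4 gives 1/4 - 193·e^(-14/5)/100, while the full integral is 1/4.
Taking the ratio yields P = 0.5305.

P ≈ 0.531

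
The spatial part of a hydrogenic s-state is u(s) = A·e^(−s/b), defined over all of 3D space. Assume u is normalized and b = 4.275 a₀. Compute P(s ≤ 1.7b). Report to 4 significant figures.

Integrate the radial probability density 4πs²|u|² over s ≤ 1.7b.
Normalization gives A² = 1/(π·b^3).
In terms of t = s/b (A², 4π and the length scale all cancel between numerator and denominator), P = [∫_{0}^{1.7} t^2·e^(-2·t) dt] / [∫_{0}^{∞} t^2·e^(-2·t) dt].
With ∫ t^2·e^(-2·t) dt = -(2·t^2 + 2·t + 1)·e^(-2·t)/4 + C, the region integral is 1/4 - 509·e^(-17/5)/200 and the full one is 1/4.
Taking the ratio yields P = 0.66026.

P ≈ 0.6603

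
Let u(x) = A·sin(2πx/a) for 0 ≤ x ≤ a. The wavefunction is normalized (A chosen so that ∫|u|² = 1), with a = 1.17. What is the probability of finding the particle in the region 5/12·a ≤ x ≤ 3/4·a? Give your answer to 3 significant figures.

P = ∫_{5/12·a}^{3/4·a} |u(x)|² dx.
The normalization integral ∫|u|²dx over the whole domain equals a/2·A², and A² cancels in the ratio.
Substituting t = x/a, A² and the length scale cancel in the ratio: P = ∫_{5/12}^{3/4} sin(2·π·t)^2 dt / ∫_{0}^{1} sin(2·π·t)^2 dt.
With ∫ sin(2·π·t)^2 dt = t/2 - sin(4·π·t)/(8·π) + C, the region integral is -√(3)/(16·π) + 1/6 and the full one is 1/2.
This works out to P = (-√(3)/8 + π/3)/π.

P ≈ 0.264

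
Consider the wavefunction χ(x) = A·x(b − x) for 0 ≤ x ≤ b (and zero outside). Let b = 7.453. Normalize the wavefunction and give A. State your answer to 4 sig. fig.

A ≈ 0.03612

Normalization requires ∫|χ|² dx = 1, integrated from 0 to b.
The integral (without the A² prefactor) comes out to b^5/30.
So A² = (b^5/30)^(−1).
With b = 7.453: A² = 0.0013046 and A = 0.036119.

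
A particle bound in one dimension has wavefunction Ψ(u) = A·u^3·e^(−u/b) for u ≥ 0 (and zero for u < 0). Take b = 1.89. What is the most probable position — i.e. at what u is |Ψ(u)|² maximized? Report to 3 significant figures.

u ≈ 5.67

Set d/du [|Ψ(u)|²] = 0 and solve for u > 0.
Solving yields u = 3·b.
With b = 1.89, the most probable position is 5.670.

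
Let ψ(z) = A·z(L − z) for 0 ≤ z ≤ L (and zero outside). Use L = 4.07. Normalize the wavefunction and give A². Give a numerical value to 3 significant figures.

Require ∫ |ψ|² dz = 1 over the whole domain.
Expanding the polynomial and integrating term by term, with ψ = A·z(L − z), the integral evaluates to A²·[L^5/30].
Setting this equal to 1 gives A² = 1/(L^5/30).
Plugging in L = 4.07 yields A = 0.1639.

A^2 ≈ 0.0269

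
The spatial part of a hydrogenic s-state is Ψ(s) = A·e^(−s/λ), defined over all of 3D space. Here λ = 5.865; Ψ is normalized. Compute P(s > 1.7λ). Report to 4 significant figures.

P ≈ 0.3397

With dV = 4πs²ds, the probability is ∫|Ψ|² dV over s > 1.7λ.
Normalization gives A² = 1/(π·λ^3).
Substituting u = s/λ, A², 4π and the length scale all cancel in the ratio: P = ∫_{1.7}^{∞} u^2·e^(-2·u) du / ∫_{0}^{∞} u^2·e^(-2·u) du.
With ∫ u^2·e^(-2·u) du = -(2·u^2 + 2·u + 1)·e^(-2·u)/4 + C, the region integral is 509·e^(-17/5)/200 and the full one is 1/4.
This evaluates to P = 0.33974.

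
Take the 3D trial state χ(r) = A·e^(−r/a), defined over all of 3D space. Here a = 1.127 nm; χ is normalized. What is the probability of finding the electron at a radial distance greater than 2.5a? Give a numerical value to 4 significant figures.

P ≈ 0.1247

P = ∫ |χ|² 4πr² dr over r > 2.5a.
A² is fixed by ∫₀^∞ 4πr²|χ|² dr = 1, i.e. A² = (π·a^3)^(−1).
In terms of u = r/a (A², 4π and the length scale all cancel between numerator and denominator), P = [∫_{2.5}^{∞} u^2·e^(-2·u) du] / [∫_{0}^{∞} u^2·e^(-2·u) du].
Using ∫ u^2·e^(-2·u) du = -(2·u^2 + 2·u + 1)·e^(-2·u)/4, the numerator is 37·e^(-5)/8 and the denominator is 1/4.
The region integral divided by the full integral gives P = 0.12465.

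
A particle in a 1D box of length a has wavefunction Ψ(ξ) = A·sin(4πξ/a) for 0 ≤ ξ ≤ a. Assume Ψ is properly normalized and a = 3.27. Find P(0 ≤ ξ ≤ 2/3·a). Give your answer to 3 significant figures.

The probability is P = ∫ |Ψ|² dξ over [0, 2/3·a].
The normalization integral ∫|Ψ|²dξ over the whole domain equals a/2·A², and A² cancels in the ratio.
Let u = ξ/a; then A² and the length scale cancel, so P = ∫_{0}^{2/3} sin(4·π·u)^2 du ÷ ∫_{0}^{1} sin(4·π·u)^2 du.
Using ∫ sin(4·π·u)^2 du = u/2 - sin(4·π·u)·cos(4·π·u)/(8·π), the numerator is √(3)/(32·π) + 1/3 and the denominator is 1/2.
This works out to P = √(3)/(16·π) + 2/3.

P ≈ 0.701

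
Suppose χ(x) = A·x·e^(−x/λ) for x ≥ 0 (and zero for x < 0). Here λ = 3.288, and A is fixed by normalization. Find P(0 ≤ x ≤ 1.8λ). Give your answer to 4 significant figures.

P = ∫_{0}^{1.8λ} |χ(x)|² dx.
Since A² = 1/(λ^3/4), this is the region integral divided by the full normalization integral.
Let u = x/λ; then A² and the length scale cancel, so P = ∫_{0}^{1.8} u^2·e^(-2·u) du ÷ ∫_{0}^{∞} u^2·e^(-2·u) du.
With ∫ u^2·e^(-2·u) du = -(2·u^2 + 2·u + 1)·e^(-2·u)/4 + C, the region integral is 1/4 - 277·e^(-18/5)/100 and the full one is 1/4.
The result is P = 0.69725.

P ≈ 0.6973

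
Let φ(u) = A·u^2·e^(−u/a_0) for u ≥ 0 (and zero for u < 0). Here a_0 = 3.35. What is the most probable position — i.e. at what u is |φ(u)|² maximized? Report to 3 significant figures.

The maximum of |φ(u)|² occurs where its derivative vanishes.
This gives u = 2·a_0.
With a_0 = 3.35, the most probable position is 6.700.

u ≈ 6.70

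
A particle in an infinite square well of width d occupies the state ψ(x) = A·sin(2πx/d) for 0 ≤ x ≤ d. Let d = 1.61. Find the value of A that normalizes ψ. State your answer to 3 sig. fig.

A ≈ 1.11

We need A² ∫|f|² dx = 1, taking the integral from 0 to d.
With ∫₀^d sin²(nπx/d) dx = d/2, with ψ = A·sin(2πx/d), the integral evaluates to A²·[d/2].
So A² = (d/2)^(−1).
Substituting d = 1.61 gives A² = 1.242, so A = 1.115.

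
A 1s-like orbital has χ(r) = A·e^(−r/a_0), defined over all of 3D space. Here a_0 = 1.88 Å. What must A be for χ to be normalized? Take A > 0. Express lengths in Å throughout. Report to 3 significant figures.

Require ∫ |χ|² 4πr² dr = 1 over the whole domain.
The angular integral contributes 4π, leaving ∫₀^∞ r²|χ|² dr.
With ∫₀^∞ r^2 e^(−αr) dr = 2!/α^3, with χ = A·e^(−r/a_0), the integral evaluates to A²·[π·a_0^3].
With a_0 = 1.88: A² = 0.04790 and A = 0.2189.

A ≈ 0.219 Å^(-3/2)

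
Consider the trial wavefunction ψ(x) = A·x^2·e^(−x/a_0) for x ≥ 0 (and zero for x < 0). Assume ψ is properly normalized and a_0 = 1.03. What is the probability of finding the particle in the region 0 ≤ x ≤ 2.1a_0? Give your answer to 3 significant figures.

P ≈ 0.410

The probability is P = ∫ |ψ|² dx over [0, 2.1a_0].
Since A² = 1/(3·a_0^5/4), this is the region integral divided by the full normalization integral.
Let u = x/a_0; then A² and the length scale cancel, so P = ∫_{0}^{2.1} u^4·e^(-2·u) du ÷ ∫_{0}^{∞} u^4·e^(-2·u) du.
An antiderivative of u^4·e^(-2·u) is -(u^4/2 + u^3 + 3·u^2/2 + 3·u/2 + 3/4)·e^(-2·u); evaluating from 0 to 2.1 gives ≈ 0.30763, while the full integral is 3/4.
Taking the ratio, P = 0.4102.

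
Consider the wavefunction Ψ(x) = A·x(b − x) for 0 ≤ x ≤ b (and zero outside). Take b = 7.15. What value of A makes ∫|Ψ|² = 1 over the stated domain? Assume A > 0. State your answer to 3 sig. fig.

A ≈ 0.0401

We need A² ∫|f|² dx = 1, taking the integral from 0 to b.
Expanding the polynomial and integrating term by term, the integral (without the A² prefactor) comes out to b^5/30.
Setting this equal to 1 gives A² = 1/(b^5/30).
Substituting b = 7.15 gives A² = 0.001605, so A = 0.04007.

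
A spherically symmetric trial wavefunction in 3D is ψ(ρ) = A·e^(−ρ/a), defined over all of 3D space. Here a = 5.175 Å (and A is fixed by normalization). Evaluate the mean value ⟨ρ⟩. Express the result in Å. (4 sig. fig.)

⟨ρ⟩ = ∫ ρ |ψ|² 4πρ² dρ over the full domain.
With ∫₀^∞ ρ^3 e^(−αρ) dρ = 3!/α^4, evaluating both integrals, ⟨ρ⟩ = 3·a/2.
Putting a = 5.175 gives 7.7625.

⟨ρ⟩ ≈ 7.763 Å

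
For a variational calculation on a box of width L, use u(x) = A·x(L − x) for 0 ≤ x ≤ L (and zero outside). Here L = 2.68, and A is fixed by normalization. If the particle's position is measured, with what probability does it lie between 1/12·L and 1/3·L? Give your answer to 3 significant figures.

|u|² is the probability density, so P = ∫_{1/12·L}^{1/3·L} |u|² dx.
The normalization integral ∫|u|²dx over the whole domain equals L^5/30·A², and A² cancels in the ratio.
In terms of t = x/L (A² and the length scale cancel between numerator and denominator), P = [∫_{1/12}^{1/3} t^2·(1 - t)^2 dt] / [∫_{0}^{1} t^2·(1 - t)^2 dt].
An antiderivative of t^2·(1 - t)^2 is t^3·(6·t^2 - 15·t + 10)/30; evaluating from 1/12 to 1/3 gives ≈ 0.0068263, while the full integral is 1/30.
Evaluating gives P = 0.2048.

P ≈ 0.205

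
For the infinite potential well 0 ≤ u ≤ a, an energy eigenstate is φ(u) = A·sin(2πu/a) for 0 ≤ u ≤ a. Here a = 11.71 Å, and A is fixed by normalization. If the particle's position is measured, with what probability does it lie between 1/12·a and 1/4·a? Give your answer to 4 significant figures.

P = ∫_{1/12·a}^{1/4·a} |φ(u)|² du.
The normalization integral ∫|φ|²du over the whole domain equals a/2·A², and A² cancels in the ratio.
Let t = u/a; then A² and the length scale cancel, so P = ∫_{1/12}^{1/4} sin(2·π·t)^2 dt ÷ ∫_{0}^{1} sin(2·π·t)^2 dt.
With ∫ sin(2·π·t)^2 dt = t/2 - sin(4·π·t)/(8·π) + C, the region integral is √(3)/(16·π) + 1/12 and the full one is 1/2.
Evaluating gives P = (√(3)/8 + π/6)/π.

P ≈ 0.2356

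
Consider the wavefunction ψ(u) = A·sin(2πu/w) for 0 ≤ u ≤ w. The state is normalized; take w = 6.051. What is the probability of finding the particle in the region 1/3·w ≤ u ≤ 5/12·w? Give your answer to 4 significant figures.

|ψ|² is the probability density, so P = ∫_{1/3·w}^{5/12·w} |ψ|² du.
The normalization integral ∫|ψ|²du over the whole domain equals w/2·A², and A² cancels in the ratio.
Let t = u/w; then A² and the length scale cancel, so P = ∫_{1/3}^{5/12} sin(2·π·t)^2 dt ÷ ∫_{0}^{1} sin(2·π·t)^2 dt.
Using ∫ sin(2·π·t)^2 dt = t/2 - sin(4·π·t)/(8·π), the numerator is 1/24 and the denominator is 1/2.
The result is P = 1/12.

P ≈ 0.08333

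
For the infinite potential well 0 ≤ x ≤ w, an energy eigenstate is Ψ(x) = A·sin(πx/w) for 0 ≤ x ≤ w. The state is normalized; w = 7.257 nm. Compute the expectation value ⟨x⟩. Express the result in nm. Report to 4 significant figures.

⟨x⟩ ≈ 3.629 nm

⟨x⟩ = ∫ x |Ψ|² dx over the full domain.
Using sin²θ = (1 − cos 2θ)/2, evaluating both integrals, ⟨x⟩ = w/2.
Putting w = 7.257 gives 3.6285.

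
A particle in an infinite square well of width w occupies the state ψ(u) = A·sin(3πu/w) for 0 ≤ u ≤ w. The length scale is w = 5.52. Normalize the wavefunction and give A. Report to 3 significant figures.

Normalization requires ∫|ψ|² du = 1, integrated from 0 to w.
With ∫₀^w sin²(nπu/w) du = w/2, ∫|ψ|² du = A²·(w/2).
Hence A² = 1/[w/2].
With w = 5.52: A² = 0.3623 and A = 0.6019.

A ≈ 0.602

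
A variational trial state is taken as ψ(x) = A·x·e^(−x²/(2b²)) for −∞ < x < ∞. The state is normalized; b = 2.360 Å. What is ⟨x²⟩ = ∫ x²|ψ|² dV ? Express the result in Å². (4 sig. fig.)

⟨x^2⟩ ≈ 8.354 Å^2

The expectation value is the |ψ|²-weighted average of x^2: ∫ x^2|ψ|² dx.
Evaluating both integrals, ⟨x²⟩ = 3·b^2/2.
Putting b = 2.360 gives 8.3544.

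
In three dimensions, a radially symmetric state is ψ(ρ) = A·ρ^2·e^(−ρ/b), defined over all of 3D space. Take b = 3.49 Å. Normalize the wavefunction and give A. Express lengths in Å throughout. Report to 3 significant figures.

Normalization requires ∫|ψ|² 4πρ² dρ = 1, integrated from 0 to ∞.
(Spherical symmetry: dV = 4πρ² dρ.)
Using ∫₀^∞ ρⁿ e^(−αρ) dρ = n!/αⁿ⁺¹, the integral (without the A² prefactor) comes out to 45·π·b^7/2.
So A² = (45·π·b^7/2)^(−1).
Plugging in b = 3.49 yields A = 0.001498.

A ≈ 0.00150 Å^(-7/2)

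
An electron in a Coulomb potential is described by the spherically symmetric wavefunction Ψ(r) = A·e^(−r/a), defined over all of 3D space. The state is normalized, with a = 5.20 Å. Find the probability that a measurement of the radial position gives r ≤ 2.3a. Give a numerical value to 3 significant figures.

Integrate the radial probability density 4πr²|Ψ|² over r ≤ 2.3a.
A² is fixed by ∫₀^∞ 4πr²|Ψ|² dr = 1, i.e. A² = (π·a^3)^(−1).
Substituting u = r/a, A², 4π and the length scale all cancel in the ratio: P = ∫_{0}^{2.3} u^2·e^(-2·u) du / ∫_{0}^{∞} u^2·e^(-2·u) du.
Using ∫ u^2·e^(-2·u) du = -(2·u^2 + 2·u + 1)·e^(-2·u)/4, the numerator is 1/4 - 809·e^(-23/5)/200 and the denominator is 1/4.
This evaluates to P = 0.8374.

P ≈ 0.837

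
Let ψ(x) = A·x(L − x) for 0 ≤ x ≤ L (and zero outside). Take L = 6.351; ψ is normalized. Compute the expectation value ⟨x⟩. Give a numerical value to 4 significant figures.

The expectation value is the |ψ|²-weighted average of x: ∫ x|ψ|² dx.
Evaluating both integrals, ⟨x⟩ = L/2.
Putting L = 6.351 gives 3.1755.

⟨x⟩ ≈ 3.176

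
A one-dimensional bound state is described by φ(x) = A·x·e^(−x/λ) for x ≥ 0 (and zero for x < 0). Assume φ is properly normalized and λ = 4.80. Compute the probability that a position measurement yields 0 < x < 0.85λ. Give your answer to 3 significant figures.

The probability is P = ∫ |φ|² dx over [0, 0.85λ].
The normalization integral ∫|φ|²dx over the whole domain equals λ^3/4·A², and A² cancels in the ratio.
Let u = x/λ; then A² and the length scale cancel, so P = ∫_{0}^{0.85} u^2·e^(-2·u) du ÷ ∫_{0}^{∞} u^2·e^(-2·u) du.
An antiderivative of u^2·e^(-2·u) is -(2·u^2 + 2·u + 1)·e^(-2·u)/4; evaluating from 0 to 0.85 gives 1/4 - 829·e^(-17/10)/800, while the full integral is 1/4.
Taking the ratio, P = 0.2428.

P ≈ 0.243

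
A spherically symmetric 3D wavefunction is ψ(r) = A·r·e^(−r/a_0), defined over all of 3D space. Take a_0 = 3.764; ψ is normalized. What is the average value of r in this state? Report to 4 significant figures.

⟨r⟩ ≈ 9.410

⟨r⟩ = ∫ r |ψ|² 4πr² dr over the full domain.
Since the A² factors cancel between numerator and denominator, ⟨r⟩ = 5·a_0/2.
Putting a_0 = 3.764 gives 9.4100.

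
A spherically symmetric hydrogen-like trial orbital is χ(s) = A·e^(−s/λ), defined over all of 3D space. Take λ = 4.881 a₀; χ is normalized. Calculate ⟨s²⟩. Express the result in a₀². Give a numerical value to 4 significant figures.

⟨s^2⟩ ≈ 71.47 a₀^2

The expectation value is the |χ|²-weighted average of s^2: ∫ s^2|χ|² 4πs² ds.
Recall ∫₀^∞ s^m e^(−s/β) ds = m!·β^(m+1), the ratio of the moment integral to the normalization integral gives ⟨s²⟩ = 3·λ^2.
With λ = 4.881, ⟨s^2⟩ = 71.472.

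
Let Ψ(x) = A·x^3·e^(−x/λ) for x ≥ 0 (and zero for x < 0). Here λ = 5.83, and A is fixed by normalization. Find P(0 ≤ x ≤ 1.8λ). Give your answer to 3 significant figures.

P = ∫_{0}^{1.8λ} |Ψ(x)|² dx.
Since A² = 1/(45·λ^7/8), this is the region integral divided by the full normalization integral.
Let u = x/λ; then A² and the length scale cancel, so P = ∫_{0}^{1.8} u^6·e^(-2·u) du ÷ ∫_{0}^{∞} u^6·e^(-2·u) du.
An antiderivative of u^6·e^(-2·u) is -(4·u^6 + 12·u^5 + 30·u^4 + 60·u^3 + 90·u^2 + 90·u + 45)·e^(-2·u)/8; evaluating from 0 to 1.8 gives ≈ 0.41216, while the full integral is 45/8.
Taking the ratio, P = 0.07327.

P ≈ 0.0733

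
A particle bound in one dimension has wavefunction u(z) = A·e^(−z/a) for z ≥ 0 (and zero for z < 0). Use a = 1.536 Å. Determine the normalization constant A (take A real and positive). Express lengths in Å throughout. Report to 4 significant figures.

A ≈ 1.141 Å^(-1/2)

We need A² ∫|f|² dz = 1, taking the integral from 0 to ∞.
Recall ∫₀^∞ z^m e^(−z/β) dz = m!·β^(m+1), carrying out the integral gives A² · a/2.
With a = 1.536: A² = 1.3021 and A = 1.1411.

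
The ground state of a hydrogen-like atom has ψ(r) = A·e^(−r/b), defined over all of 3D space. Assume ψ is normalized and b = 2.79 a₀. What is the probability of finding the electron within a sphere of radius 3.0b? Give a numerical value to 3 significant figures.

P ≈ 0.938

With dV = 4πr²dr, the probability is ∫|ψ|² dV over r ≤ 3.0b.
Normalization gives A² = 1/(π·b^3).
Substituting u = r/b, A², 4π and the length scale all cancel in the ratio: P = ∫_{0}^{3.0} u^2·e^(-2·u) du / ∫_{0}^{∞} u^2·e^(-2·u) du.
With ∫ u^2·e^(-2·u) du = -(2·u^2 + 2·u + 1)·e^(-2·u)/4 + C, the region integral is 1/4 - 25·e^(-6)/4 and the full one is 1/4.
Taking the ratio yields P = 0.9380.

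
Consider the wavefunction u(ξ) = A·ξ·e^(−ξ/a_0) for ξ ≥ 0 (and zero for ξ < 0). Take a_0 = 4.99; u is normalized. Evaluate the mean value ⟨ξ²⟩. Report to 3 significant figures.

⟨ξ^2⟩ ≈ 74.7

By definition ⟨ξ²⟩ = ∫ ξ^2 |u(ξ)|² dξ.
With ∫₀^∞ ξ^4 e^(−αξ) dξ = 4!/α^5, since the A² factors cancel between numerator and denominator, ⟨ξ²⟩ = 3·a_0^2.
With a_0 = 4.99, ⟨ξ^2⟩ = 74.70.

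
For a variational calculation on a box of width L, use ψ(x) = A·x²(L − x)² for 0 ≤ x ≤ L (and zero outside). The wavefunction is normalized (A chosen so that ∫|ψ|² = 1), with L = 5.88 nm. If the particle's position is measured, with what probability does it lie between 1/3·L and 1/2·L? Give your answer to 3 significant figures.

The probability is P = ∫ |ψ|² dx over [1/3·L, 1/2·L].
With A² fixed by ∫|ψ|² = 1, i.e. A² = (L^9/630)^(−1), substitute and integrate.
Let u = x/L; then A² and the length scale cancel, so P = ∫_{1/3}^{1/2} u^4·(1 - u)^4 du ÷ ∫_{0}^{1} u^4·(1 - u)^4 du.
With ∫ u^4·(1 - u)^4 du = u^5·(70·u^4 - 315·u^3 + 540·u^2 - 420·u + 126)/630 + C, the region integral is ≈ 0.00056374 and the full one is 1/630.
Evaluating gives P = 0.3552.

P ≈ 0.355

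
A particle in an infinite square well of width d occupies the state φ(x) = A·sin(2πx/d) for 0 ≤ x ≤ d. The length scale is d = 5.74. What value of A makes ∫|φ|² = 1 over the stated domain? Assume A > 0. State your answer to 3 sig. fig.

A ≈ 0.590

We need A² ∫|f|² dx = 1, taking the integral from 0 to d.
Carrying out the integral gives A² · d/2.
Hence A² = 1/[d/2].
Plugging in d = 5.74 yields A = 0.5903.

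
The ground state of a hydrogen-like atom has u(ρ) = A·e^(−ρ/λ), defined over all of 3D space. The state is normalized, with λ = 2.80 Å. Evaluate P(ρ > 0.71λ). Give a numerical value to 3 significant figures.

P ≈ 0.829

P = ∫ |u|² 4πρ² dρ over ρ > 0.71λ.
A² is fixed by ∫₀^∞ 4πρ²|u|² dρ = 1, i.e. A² = (π·λ^3)^(−1).
Let t = ρ/λ; then A², 4π and the length scale all cancel, so P = ∫_{0.71}^{∞} t^2·e^(-2·t) dt ÷ ∫_{0}^{∞} t^2·e^(-2·t) dt.
With ∫ t^2·e^(-2·t) dt = -(2·t^2 + 2·t + 1)·e^(-2·t)/4 + C, the region integral is ≈ 0.20716 and the full one is 1/4.
This evaluates to P = 0.8286.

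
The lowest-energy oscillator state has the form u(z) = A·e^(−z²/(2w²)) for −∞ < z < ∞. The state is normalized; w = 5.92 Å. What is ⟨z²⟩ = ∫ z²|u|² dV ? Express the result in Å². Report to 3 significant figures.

By definition ⟨z²⟩ = ∫ z^2 |u(z)|² dz.
Evaluating both integrals, ⟨z²⟩ = w^2/2.
Putting w = 5.92 gives 17.52.

⟨z^2⟩ ≈ 17.5 Å^2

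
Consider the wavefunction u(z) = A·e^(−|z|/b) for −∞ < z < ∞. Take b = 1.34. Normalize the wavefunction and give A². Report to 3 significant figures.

Require ∫ |u|² dz = 1 over the whole domain.
With u = A·e^(−|z|/b), the integral evaluates to A²·[b].
Hence A² = 1/[b].
Plugging in b = 1.34 yields A = 0.8639.

A^2 ≈ 0.746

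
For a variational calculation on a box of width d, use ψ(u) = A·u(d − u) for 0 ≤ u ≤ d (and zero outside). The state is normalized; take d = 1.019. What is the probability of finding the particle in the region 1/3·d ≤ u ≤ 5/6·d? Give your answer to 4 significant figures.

The probability is P = ∫ |ψ|² du over [1/3·d, 5/6·d].
With A² fixed by ∫|ψ|² = 1, i.e. A² = (d^5/30)^(−1), substitute and integrate.
Substituting t = u/d, A² and the length scale cancel in the ratio: P = ∫_{1/3}^{5/6} t^2·(1 - t)^2 dt / ∫_{0}^{1} t^2·(1 - t)^2 dt.
An antiderivative of t^2·(1 - t)^2 is t^3·(6·t^2 - 15·t + 10)/30; evaluating from 1/3 to 5/6 gives 163/6480, while the full integral is 1/30.
The result is P = 163/216.

P ≈ 0.7546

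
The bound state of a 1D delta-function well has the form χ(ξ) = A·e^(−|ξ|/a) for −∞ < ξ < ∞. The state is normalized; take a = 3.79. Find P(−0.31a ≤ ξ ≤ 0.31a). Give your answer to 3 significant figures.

P ≈ 0.462

P = ∫_{−0.31a}^{0.31a} |χ(ξ)|² dξ.
Since A² = 1/(a), this is the region integral divided by the full normalization integral.
By symmetry take twice the ξ ≥ 0 contribution in numerator and denominator; the 2's cancel. In terms of u = ξ/a (A² and the length scale cancel between numerator and denominator), P = [∫_{0}^{0.31} e^(-2·u) du] / [∫_{0}^{∞} e^(-2·u) du].
An antiderivative of e^(-2·u) is -e^(-2·u)/2; evaluating from 0 to 0.31 gives 1/2 - e^(-31/50)/2, while the full integral is 1/2.
The result is P = 0.4621.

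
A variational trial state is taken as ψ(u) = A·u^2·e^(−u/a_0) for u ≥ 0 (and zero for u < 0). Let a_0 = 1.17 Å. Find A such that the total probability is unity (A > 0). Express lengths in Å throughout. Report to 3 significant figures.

The normalization condition is ∫|ψ|² du = 1 from 0 to ∞.
With ψ = A·u^2·e^(−u/a_0), the integral evaluates to A²·[3·a_0^5/4].
So A² = (3·a_0^5/4)^(−1).
With a_0 = 1.17: A² = 0.6081 and A = 0.7798.

A ≈ 0.780 Å^(-5/2)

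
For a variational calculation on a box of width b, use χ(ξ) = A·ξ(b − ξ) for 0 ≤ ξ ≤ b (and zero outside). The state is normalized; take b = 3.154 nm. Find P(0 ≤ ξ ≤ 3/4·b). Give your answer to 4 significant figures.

P ≈ 0.8965

|χ|² is the probability density, so P = ∫_{0}^{3/4·b} |χ|² dξ.
The normalization integral ∫|χ|²dξ over the whole domain equals b^5/30·A², and A² cancels in the ratio.
In terms of u = ξ/b (A² and the length scale cancel between numerator and denominator), P = [∫_{0}^{3/4} u^2·(1 - u)^2 du] / [∫_{0}^{1} u^2·(1 - u)^2 du].
Using ∫ u^2·(1 - u)^2 du = u^3·(6·u^2 - 15·u + 10)/30, the numerator is 153/5120 and the denominator is 1/30.
The result is P = 459/512.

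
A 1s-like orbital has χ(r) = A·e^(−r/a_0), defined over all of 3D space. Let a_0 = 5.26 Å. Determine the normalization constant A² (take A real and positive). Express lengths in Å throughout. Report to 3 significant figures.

A^2 ≈ 0.00219 Å^(-3)

Require ∫ |χ|² 4πr² dr = 1 over the whole domain.
(Spherical symmetry: dV = 4πr² dr.)
Using ∫₀^∞ rⁿ e^(−αr) dr = n!/αⁿ⁺¹, carrying out the integral gives A² · π·a_0^3.
So A² = (π·a_0^3)^(−1).
Plugging in a_0 = 5.26 yields A = 0.04677.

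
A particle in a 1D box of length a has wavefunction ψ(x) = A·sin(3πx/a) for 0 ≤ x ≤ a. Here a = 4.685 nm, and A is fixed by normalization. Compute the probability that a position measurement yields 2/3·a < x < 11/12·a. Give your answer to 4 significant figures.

The probability is P = ∫ |ψ|² dx over [2/3·a, 11/12·a].
The normalization integral ∫|ψ|²dx over the whole domain equals a/2·A², and A² cancels in the ratio.
Substituting u = x/a, A² and the length scale cancel in the ratio: P = ∫_{2/3}^{11/12} sin(3·π·u)^2 du / ∫_{0}^{1} sin(3·π·u)^2 du.
An antiderivative of sin(3·π·u)^2 is u/2 - sin(6·π·u)/(12·π); evaluating from 2/3 to 11/12 gives 1/(12·π) + 1/8, while the full integral is 1/2.
This works out to P = (2 + 3·π)/(12·π).

P ≈ 0.3031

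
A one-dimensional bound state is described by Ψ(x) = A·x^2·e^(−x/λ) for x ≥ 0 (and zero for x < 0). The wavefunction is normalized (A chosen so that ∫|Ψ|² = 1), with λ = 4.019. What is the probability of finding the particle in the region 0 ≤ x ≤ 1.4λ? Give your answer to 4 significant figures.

|Ψ|² is the probability density, so P = ∫_{0}^{1.4λ} |Ψ|² dx.
With A² fixed by ∫|Ψ|² = 1, i.e. A² = (3·λ^5/4)^(−1), substitute and integrate.
Let u = x/λ; then A² and the length scale cancel, so P = ∫_{0}^{1.4} u^4·e^(-2·u) du ÷ ∫_{0}^{∞} u^4·e^(-2·u) du.
Using ∫ u^4·e^(-2·u) du = -(u^4/2 + u^3 + 3·u^2/2 + 3·u/2 + 3/4)·e^(-2·u), the numerator is ≈ 0.114243 and the denominator is 3/4.
Evaluating gives P = 0.15232.

P ≈ 0.1523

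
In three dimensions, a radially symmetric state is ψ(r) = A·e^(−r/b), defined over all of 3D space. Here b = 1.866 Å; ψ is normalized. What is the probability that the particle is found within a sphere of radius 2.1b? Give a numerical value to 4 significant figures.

P ≈ 0.7898

Integrate the radial probability density 4πr²|ψ|² over r ≤ 2.1b.
A² is fixed by ∫₀^∞ 4πr²|ψ|² dr = 1, i.e. A² = (π·b^3)^(−1).
Substituting u = r/b, A², 4π and the length scale all cancel in the ratio: P = ∫_{0}^{2.1} u^2·e^(-2·u) du / ∫_{0}^{∞} u^2·e^(-2·u) du.
Using ∫ u^2·e^(-2·u) du = -(2·u^2 + 2·u + 1)·e^(-2·u)/4, the numerator is 1/4 - 701·e^(-21/5)/200 and the denominator is 1/4.
The region integral divided by the full integral gives P = 0.78976.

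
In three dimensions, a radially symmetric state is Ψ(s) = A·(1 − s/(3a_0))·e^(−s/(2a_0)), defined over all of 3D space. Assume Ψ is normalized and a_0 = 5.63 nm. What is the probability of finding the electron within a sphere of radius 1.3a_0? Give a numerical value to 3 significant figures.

P = ∫ |Ψ|² 4πs² ds over s ≤ 1.3a_0.
The full normalization integral is A²·[8·π·a_0^3/3] = 1, fixing A².
In terms of u = s/a_0 (A², 4π and the length scale all cancel between numerator and denominator), P = [∫_{0}^{1.3} u^2·(1 - u/3)^2·e^(-u) du] / [∫_{0}^{∞} u^2·(1 - u/3)^2·e^(-u) du].
Using ∫ u^2·(1 - u/3)^2·e^(-u) du = (-u^4 + 2·u^3 - 3·u^2 - 6·u - 6)·e^(-u)/9, the numerator is ≈ 0.14183 and the denominator is 2/3.
Taking the ratio yields P = 0.2127.

P ≈ 0.213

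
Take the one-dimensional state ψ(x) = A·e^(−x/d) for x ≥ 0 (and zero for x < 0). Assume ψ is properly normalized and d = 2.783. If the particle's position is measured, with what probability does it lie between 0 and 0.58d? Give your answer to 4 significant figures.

P ≈ 0.6865

|ψ|² is the probability density, so P = ∫_{0}^{0.58d} |ψ|² dx.
The normalization integral ∫|ψ|²dx over the whole domain equals d/2·A², and A² cancels in the ratio.
In terms of u = x/d (A² and the length scale cancel between numerator and denominator), P = [∫_{0}^{0.58} e^(-2·u) du] / [∫_{0}^{∞} e^(-2·u) du].
An antiderivative of e^(-2·u) is -e^(-2·u)/2; evaluating from 0 to 0.58 gives 1/2 - e^(-29/25)/2, while the full integral is 1/2.
This works out to P = 0.68651.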